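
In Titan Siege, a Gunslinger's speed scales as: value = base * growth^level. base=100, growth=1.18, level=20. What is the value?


value = base * growth^level
= 100 * 1.18^20
= 100 * 27.393035
= 2739.30

2739.30 speed


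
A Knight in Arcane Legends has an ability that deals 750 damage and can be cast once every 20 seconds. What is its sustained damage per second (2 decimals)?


DPS = damage / cooldown
= 750 / 20
= 37.50

37.50 DPS


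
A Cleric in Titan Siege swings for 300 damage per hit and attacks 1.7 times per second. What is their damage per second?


DPS = damage * attack_speed
= 300 * 1.7
= 510.0

510.0 DPS


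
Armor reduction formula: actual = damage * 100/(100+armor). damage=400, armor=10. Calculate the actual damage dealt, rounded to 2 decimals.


actual = 400 * 100 / (100 + 10)
= 400 * 100 / 110
= 40000 / 110
= 363.64

363.64 damage


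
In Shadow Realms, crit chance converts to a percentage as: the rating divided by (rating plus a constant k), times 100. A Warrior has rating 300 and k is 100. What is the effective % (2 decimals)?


effective% = rating / (rating + k) * 100
= 300 / (300 + 100) * 100
= 300 / 400 * 100
= 0.75 * 100
= 75.00%

75.00%


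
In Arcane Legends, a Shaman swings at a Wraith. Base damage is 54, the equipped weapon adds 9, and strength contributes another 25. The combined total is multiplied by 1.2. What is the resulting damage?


Sum base + weapon + str = 54 + 9 + 25 = 88
Multiply by 1.2:
88 * 1.2 = 105.6

105.6 damage


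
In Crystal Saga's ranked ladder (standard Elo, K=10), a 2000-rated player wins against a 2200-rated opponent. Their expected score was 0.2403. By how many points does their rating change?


Elo update: delta = K * (S - Ea), where S = 1 (wins)
S - Ea = 1 - 0.2403 = 0.7597
Rating change = 10 * 0.7597
= 7.60

7.60 rating points


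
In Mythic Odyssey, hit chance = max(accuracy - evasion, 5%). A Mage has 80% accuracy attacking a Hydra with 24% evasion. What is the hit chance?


accuracy - evasion = 80 - 24 = 56
Apply floor: max(56, 5) = 56
Hit chance = 56%

56%


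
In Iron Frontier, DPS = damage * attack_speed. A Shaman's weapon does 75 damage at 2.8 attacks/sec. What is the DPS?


DPS = damage * attack_speed
= 75 * 2.8
= 210.0

210.0 DPS


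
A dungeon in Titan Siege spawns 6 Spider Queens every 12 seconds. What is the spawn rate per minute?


Spawns per minute = count * (60 / interval)
= 6 * (60 / 12)
= 6 * 5.0
= 30.0

30.0 per minute


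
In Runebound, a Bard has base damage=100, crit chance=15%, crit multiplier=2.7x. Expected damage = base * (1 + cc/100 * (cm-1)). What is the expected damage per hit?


E[dmg] = base * (1 + crit_chance * (crit_mult - 1))
cc as decimal = 15/100 = 0.15
cm - 1 = 2.7 - 1 = 1.7
Bonus factor = 0.15 * 1.7 = 0.255
Total multiplier = 1 + 0.255 = 1.255
Expected damage = 100 * 1.255 = 125.50

125.50 damage


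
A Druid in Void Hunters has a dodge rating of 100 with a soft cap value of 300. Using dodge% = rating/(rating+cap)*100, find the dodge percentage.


dodge% = 100 / (100 + 300) * 100
= 100 / 400 * 100
= 0.25 * 100
= 25.00%

25.00%


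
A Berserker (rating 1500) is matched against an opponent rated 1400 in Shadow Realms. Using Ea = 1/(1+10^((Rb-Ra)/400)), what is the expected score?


Elo expected score: Ea = 1/(1 + 10^((Rb-Ra)/400))
Rb - Ra = 1400 - 1500 = -100
(Rb-Ra)/400 = -100/400 = -0.25
10^-0.25 = 0.562341
Ea = 1/(1 + 0.562341) = 1/1.562341 = 0.6401

0.6401


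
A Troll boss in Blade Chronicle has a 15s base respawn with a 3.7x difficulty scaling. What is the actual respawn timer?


Respawn time = base * multiplier
= 15 * 3.7
= 55.5 seconds

55.5 seconds


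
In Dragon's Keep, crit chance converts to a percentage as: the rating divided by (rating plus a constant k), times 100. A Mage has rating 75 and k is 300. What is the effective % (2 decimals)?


effective% = rating / (rating + k) * 100
= 75 / (75 + 300) * 100
= 75 / 375 * 100
= 0.2 * 100
= 20.00%

20.00%


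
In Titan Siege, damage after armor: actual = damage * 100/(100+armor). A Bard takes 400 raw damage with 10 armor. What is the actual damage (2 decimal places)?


actual = 400 * 100 / (100 + 10)
= 400 * 100 / 110
= 40000 / 110
= 363.64

363.64 damage


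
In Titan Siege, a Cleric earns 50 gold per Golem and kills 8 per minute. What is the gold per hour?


Gold per minute = 50 * 8 = 400
Gold per hour = 400 * 60 = 24000

24000 gold/hour


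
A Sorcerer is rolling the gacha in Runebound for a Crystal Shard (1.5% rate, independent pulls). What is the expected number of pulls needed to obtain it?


Expected pulls for a geometric distribution = 1/p = 100 / rate%
= 100 / 1.5
= 66.67

66.67 pulls


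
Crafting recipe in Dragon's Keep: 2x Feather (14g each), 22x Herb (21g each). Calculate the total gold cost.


Cost breakdown:
  Feather: 2 * 14 = 28
  Herb: 22 * 21 = 462
Total = 28 + 462 = 490

490 gold


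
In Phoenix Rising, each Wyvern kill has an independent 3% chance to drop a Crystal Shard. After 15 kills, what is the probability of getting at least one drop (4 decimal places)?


P(at least one) = 1 - P(none) = 1 - (1-p)^n
p = 3/100 = 0.03
1 - p = 0.97
(1 - p)^15 = 0.97^15 = 0.633251
P(at least one) = 1 - 0.633251 = 0.3667

0.3667


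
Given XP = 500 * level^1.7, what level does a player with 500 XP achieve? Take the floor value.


XP = 500 * level^1.7, so level = (XP / 500)^(1/1.7)
= (500 / 500)^(1/1.7)
= 1.0^0.5882
= 1.0
Floor: level = 1

level 1


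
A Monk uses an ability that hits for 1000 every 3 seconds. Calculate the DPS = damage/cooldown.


DPS = damage / cooldown
= 1000 / 3
= 333.33

333.33 DPS


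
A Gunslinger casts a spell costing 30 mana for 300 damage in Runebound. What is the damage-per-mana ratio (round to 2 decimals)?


Efficiency = damage / mana
= 300 / 30
= 10.00

10.00 dmg/mana


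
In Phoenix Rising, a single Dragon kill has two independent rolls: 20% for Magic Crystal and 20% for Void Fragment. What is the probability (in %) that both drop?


For independent events, P(both) = P(A) * P(B)
= 20% * 20%
= 400 / 100 %
= 4.0%

4.0%


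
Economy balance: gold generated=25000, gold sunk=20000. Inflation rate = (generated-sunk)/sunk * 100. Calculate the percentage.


Net gold = 25000 - 20000 = 5000
Inflation rate = net / sunk * 100 = 5000 / 20000 * 100
= 0.25 * 100
= 25.00%

25.00%


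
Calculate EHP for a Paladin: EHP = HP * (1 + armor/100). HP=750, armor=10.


EHP = 750 * (1 + 10/100)
= 750 * (1 + 0.1)
= 750 * 1.1
= 825.0

825.0 EHP


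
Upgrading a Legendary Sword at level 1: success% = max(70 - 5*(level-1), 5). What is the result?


raw_rate = 70 - 5 * (1 - 1)
= 70 - 5 * 0
= 70 - 0
= 70
Apply floor: max(70, 5) = 70%

70%


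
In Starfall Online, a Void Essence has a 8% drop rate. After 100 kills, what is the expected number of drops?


Expected drops = kills * (drop_rate / 100)
= 100 * (8 / 100)
= 100 * 0.08
= 8.0

8.0 drops


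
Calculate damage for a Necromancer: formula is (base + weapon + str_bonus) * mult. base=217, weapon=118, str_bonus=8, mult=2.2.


Sum base + weapon + str = 217 + 118 + 8 = 343
Multiply by 2.2:
343 * 2.2 = 754.6

754.6 damage


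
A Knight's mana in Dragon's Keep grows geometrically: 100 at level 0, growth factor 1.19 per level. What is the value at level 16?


value = base * growth^level
= 100 * 1.19^16
= 100 * 16.17154
= 1617.15

1617.15 mana


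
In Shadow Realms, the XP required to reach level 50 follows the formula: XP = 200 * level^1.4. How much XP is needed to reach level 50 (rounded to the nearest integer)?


XP = 200 * level^1.4
Substitute level = 50:
XP = 200 * 50^1.4
= 200 * 239.0881
= 47818

47818 XP


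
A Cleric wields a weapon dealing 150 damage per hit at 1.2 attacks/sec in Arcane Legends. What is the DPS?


DPS = damage * attack_speed
= 150 * 1.2
= 180.0

180.0 DPS


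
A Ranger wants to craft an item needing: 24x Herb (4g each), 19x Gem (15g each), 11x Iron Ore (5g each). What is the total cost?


Cost breakdown:
  Herb: 24 * 4 = 96
  Gem: 19 * 15 = 285
  Iron Ore: 11 * 5 = 55
Total = 96 + 285 + 55 = 436

436 gold


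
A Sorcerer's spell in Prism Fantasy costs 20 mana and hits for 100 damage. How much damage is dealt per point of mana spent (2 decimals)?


Efficiency = damage / mana
= 100 / 20
= 5.00

5.00 dmg/mana


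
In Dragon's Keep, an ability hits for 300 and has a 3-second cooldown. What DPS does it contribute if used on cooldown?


DPS = damage / cooldown
= 300 / 3
= 100.00

100.00 DPS


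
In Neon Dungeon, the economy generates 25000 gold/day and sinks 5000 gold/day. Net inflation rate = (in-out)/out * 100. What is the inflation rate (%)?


Net gold = 25000 - 5000 = 20000
Inflation rate = net / sunk * 100 = 20000 / 5000 * 100
= 4.0 * 100
= 400.00%

400.00%


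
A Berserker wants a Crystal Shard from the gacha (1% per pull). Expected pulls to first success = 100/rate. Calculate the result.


Expected pulls for a geometric distribution = 1/p = 100 / rate%
= 100 / 1
= 100.0

100.0 pulls


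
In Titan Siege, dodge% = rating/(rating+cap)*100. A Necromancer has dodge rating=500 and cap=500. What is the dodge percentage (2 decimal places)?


dodge% = 500 / (500 + 500) * 100
= 500 / 1000 * 100
= 0.5 * 100
= 50.00%

50.00%


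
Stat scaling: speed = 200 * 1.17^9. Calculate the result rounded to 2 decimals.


value = base * growth^level
= 200 * 1.17^9
= 200 * 4.1084
= 821.68

821.68 speed


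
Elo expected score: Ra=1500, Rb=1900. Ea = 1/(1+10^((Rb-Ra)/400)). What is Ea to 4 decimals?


Elo expected score: Ea = 1/(1 + 10^((Rb-Ra)/400))
Rb - Ra = 1900 - 1500 = 400
(Rb-Ra)/400 = 400/400 = 1.0
10^1.0 = 10.0
Ea = 1/(1 + 10.0) = 1/11.0 = 0.0909

0.0909


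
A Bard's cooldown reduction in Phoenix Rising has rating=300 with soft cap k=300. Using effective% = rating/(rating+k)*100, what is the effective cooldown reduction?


effective% = rating / (rating + k) * 100
= 300 / (300 + 300) * 100
= 300 / 600 * 100
= 0.5 * 100
= 50.00%

50.00%


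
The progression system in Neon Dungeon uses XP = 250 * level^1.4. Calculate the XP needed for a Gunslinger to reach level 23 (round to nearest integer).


XP = 250 * level^1.4
Substitute level = 23:
XP = 250 * 23^1.4
= 250 * 80.6156
= 20154

20154 XP


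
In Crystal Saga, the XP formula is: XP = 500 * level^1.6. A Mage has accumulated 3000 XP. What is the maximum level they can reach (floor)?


XP = 500 * level^1.6, so level = (XP / 500)^(1/1.6)
= (3000 / 500)^(1/1.6)
= 6.0^0.625
= 3.0644
Floor: level = 3

level 3


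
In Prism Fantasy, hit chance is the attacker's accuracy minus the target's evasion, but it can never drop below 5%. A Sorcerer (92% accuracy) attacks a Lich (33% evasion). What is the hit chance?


accuracy - evasion = 92 - 33 = 59
Apply floor: max(59, 5) = 59
Hit chance = 59%

59%


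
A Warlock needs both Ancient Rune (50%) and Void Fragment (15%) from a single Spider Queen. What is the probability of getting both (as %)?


For independent events, P(both) = P(A) * P(B)
= 50% * 15%
= 750 / 100 %
= 7.5%

7.5%


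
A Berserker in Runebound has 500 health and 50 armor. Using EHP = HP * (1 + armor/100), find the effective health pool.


EHP = 500 * (1 + 50/100)
= 500 * (1 + 0.5)
= 500 * 1.5
= 750.0

750.0 EHP


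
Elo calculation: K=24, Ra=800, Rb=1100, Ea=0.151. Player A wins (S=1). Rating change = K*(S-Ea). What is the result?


Elo update: delta = K * (S - Ea), where S = 1 (wins)
S - Ea = 1 - 0.151 = 0.849
Rating change = 24 * 0.849
= 20.38

20.38 rating points


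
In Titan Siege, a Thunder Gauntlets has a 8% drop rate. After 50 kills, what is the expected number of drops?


Expected drops = kills * (drop_rate / 100)
= 50 * (8 / 100)
= 50 * 0.08
= 4.0

4.0 drops


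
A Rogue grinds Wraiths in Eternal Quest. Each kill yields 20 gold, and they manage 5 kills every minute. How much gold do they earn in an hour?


Gold per minute = 20 * 5 = 100
Gold per hour = 100 * 60 = 6000

6000 gold/hour


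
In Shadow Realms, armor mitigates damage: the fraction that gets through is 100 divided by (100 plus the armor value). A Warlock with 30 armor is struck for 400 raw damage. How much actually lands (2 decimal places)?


actual = 400 * 100 / (100 + 30)
= 400 * 100 / 130
= 40000 / 130
= 307.69

307.69 damage


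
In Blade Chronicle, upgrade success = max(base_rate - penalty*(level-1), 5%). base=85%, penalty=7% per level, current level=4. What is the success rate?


raw_rate = 85 - 7 * (4 - 1)
= 85 - 7 * 3
= 85 - 21
= 64
Apply floor: max(64, 5) = 64%

64%


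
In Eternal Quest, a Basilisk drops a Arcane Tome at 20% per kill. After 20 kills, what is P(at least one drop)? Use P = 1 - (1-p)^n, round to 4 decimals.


P(at least one) = 1 - P(none) = 1 - (1-p)^n
p = 20/100 = 0.2
1 - p = 0.8
(1 - p)^20 = 0.8^20 = 0.011529
P(at least one) = 1 - 0.011529 = 0.9885

0.9885


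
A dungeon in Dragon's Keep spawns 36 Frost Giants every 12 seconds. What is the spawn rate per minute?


Spawns per minute = count * (60 / interval)
= 36 * (60 / 12)
= 36 * 5.0
= 180.0

180.0 per minute


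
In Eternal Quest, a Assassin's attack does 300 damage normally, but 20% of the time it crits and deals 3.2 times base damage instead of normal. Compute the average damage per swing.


E[dmg] = base * (1 + crit_chance * (crit_mult - 1))
cc as decimal = 20/100 = 0.2
cm - 1 = 3.2 - 1 = 2.2
Bonus factor = 0.2 * 2.2 = 0.44
Total multiplier = 1 + 0.44 = 1.44
Expected damage = 300 * 1.44 = 432.00

432.00 damage


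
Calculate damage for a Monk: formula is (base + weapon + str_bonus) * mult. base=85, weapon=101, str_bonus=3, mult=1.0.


Sum base + weapon + str = 85 + 101 + 3 = 189
Multiply by 1.0:
189 * 1.0 = 189.0

189.0 damage


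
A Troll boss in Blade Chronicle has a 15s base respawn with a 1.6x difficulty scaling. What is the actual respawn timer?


Respawn time = base * multiplier
= 15 * 1.6
= 24.0 seconds

24.0 seconds


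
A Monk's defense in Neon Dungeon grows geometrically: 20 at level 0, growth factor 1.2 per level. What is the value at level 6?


value = base * growth^level
= 20 * 1.2^6
= 20 * 2.985984
= 59.72

59.72 defense


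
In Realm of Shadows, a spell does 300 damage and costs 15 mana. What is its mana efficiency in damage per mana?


Efficiency = damage / mana
= 300 / 15
= 20.00

20.00 dmg/mana


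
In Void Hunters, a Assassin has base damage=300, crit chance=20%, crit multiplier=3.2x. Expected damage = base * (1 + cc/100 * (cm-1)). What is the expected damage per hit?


E[dmg] = base * (1 + crit_chance * (crit_mult - 1))
cc as decimal = 20/100 = 0.2
cm - 1 = 3.2 - 1 = 2.2
Bonus factor = 0.2 * 2.2 = 0.44
Total multiplier = 1 + 0.44 = 1.44
Expected damage = 300 * 1.44 = 432.00

432.00 damage


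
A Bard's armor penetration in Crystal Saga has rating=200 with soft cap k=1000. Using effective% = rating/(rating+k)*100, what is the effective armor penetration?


effective% = rating / (rating + k) * 100
= 200 / (200 + 1000) * 100
= 200 / 1200 * 100
= 0.166667 * 100
= 16.67%

16.67%


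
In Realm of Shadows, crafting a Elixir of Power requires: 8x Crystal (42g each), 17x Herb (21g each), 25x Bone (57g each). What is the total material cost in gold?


Cost breakdown:
  Crystal: 8 * 42 = 336
  Herb: 17 * 21 = 357
  Bone: 25 * 57 = 1425
Total = 336 + 357 + 1425 = 2118

2118 gold


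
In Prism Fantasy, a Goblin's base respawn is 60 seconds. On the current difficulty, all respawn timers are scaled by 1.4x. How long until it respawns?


Respawn time = base * multiplier
= 60 * 1.4
= 84.0 seconds

84.0 seconds


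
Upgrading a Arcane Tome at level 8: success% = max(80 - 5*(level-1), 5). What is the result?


raw_rate = 80 - 5 * (8 - 1)
= 80 - 5 * 7
= 80 - 35
= 45
Apply floor: max(45, 5) = 45%

45%


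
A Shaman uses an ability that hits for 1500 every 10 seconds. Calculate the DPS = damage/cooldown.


DPS = damage / cooldown
= 1500 / 10
= 150.00

150.00 DPS


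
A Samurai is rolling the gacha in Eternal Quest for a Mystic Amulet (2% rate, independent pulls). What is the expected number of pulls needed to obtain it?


Expected pulls for a geometric distribution = 1/p = 100 / rate%
= 100 / 2
= 50.0

50.0 pulls


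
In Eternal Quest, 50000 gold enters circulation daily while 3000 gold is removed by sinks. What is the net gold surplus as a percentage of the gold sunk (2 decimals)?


Net gold = 50000 - 3000 = 47000
Inflation rate = net / sunk * 100 = 47000 / 3000 * 100
= 15.666667 * 100
= 1566.67%

1566.67%


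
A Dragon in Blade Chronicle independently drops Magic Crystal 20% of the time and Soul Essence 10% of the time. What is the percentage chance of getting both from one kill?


For independent events, P(both) = P(A) * P(B)
= 20% * 10%
= 200 / 100 %
= 2.0%

2.0%


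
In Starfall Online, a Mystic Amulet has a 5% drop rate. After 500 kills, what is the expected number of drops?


Expected drops = kills * (drop_rate / 100)
= 500 * (5 / 100)
= 500 * 0.05
= 25.0

25.0 drops


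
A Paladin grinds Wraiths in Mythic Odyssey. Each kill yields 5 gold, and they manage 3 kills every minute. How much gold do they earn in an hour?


Gold per minute = 5 * 3 = 15
Gold per hour = 15 * 60 = 900

900 gold/hour


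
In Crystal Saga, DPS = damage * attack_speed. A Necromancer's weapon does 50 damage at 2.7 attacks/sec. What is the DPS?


DPS = damage * attack_speed
= 50 * 2.7
= 135.0

135.0 DPS


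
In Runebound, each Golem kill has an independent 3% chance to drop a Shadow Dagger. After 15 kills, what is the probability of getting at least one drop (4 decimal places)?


P(at least one) = 1 - P(none) = 1 - (1-p)^n
p = 3/100 = 0.03
1 - p = 0.97
(1 - p)^15 = 0.97^15 = 0.633251
P(at least one) = 1 - 0.633251 = 0.3667

0.3667


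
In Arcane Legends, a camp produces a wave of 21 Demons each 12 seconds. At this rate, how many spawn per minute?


Spawns per minute = count * (60 / interval)
= 21 * (60 / 12)
= 21 * 5.0
= 105.0

105.0 per minute


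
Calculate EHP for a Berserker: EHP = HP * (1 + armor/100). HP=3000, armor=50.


EHP = 3000 * (1 + 50/100)
= 3000 * (1 + 0.5)
= 3000 * 1.5
= 4500.0

4500.0 EHP


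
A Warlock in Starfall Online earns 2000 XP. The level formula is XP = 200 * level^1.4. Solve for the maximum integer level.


XP = 200 * level^1.4, so level = (XP / 200)^(1/1.4)
= (2000 / 200)^(1/1.4)
= 10.0^0.7143
= 5.1795
Floor: level = 5

level 5


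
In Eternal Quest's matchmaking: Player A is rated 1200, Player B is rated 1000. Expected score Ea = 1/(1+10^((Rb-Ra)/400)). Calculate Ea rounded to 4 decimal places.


Elo expected score: Ea = 1/(1 + 10^((Rb-Ra)/400))
Rb - Ra = 1000 - 1200 = -200
(Rb-Ra)/400 = -200/400 = -0.5
10^-0.5 = 0.316228
Ea = 1/(1 + 0.316228) = 1/1.316228 = 0.7597

0.7597


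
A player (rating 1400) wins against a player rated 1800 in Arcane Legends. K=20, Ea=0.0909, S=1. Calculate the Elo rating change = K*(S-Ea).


Elo update: delta = K * (S - Ea), where S = 1 (wins)
S - Ea = 1 - 0.0909 = 0.9091
Rating change = 20 * 0.9091
= 18.18

18.18 rating points


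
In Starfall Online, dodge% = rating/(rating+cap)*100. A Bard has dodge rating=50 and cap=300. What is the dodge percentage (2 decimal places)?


dodge% = 50 / (50 + 300) * 100
= 50 / 350 * 100
= 0.142857 * 100
= 14.29%

14.29%


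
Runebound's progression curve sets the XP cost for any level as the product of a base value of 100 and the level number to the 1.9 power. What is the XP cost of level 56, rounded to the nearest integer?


XP = 100 * level^1.9
Substitute level = 56:
XP = 100 * 56^1.9
= 100 * 2096.8012
= 209680

209680 XP


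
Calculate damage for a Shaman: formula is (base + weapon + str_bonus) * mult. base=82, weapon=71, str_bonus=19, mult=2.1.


Sum base + weapon + str = 82 + 71 + 19 = 172
Multiply by 2.1:
172 * 2.1 = 361.2

361.2 damage


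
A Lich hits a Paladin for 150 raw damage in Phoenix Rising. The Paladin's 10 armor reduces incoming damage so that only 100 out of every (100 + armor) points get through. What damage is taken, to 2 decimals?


actual = 150 * 100 / (100 + 10)
= 150 * 100 / 110
= 15000 / 110
= 136.36

136.36 damage


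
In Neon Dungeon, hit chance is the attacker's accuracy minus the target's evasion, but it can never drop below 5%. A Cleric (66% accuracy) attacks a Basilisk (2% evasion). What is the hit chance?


accuracy - evasion = 66 - 2 = 64
Apply floor: max(64, 5) = 64
Hit chance = 64%

64%


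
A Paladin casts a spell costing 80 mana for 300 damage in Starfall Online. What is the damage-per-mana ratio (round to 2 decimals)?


Efficiency = damage / mana
= 300 / 80
= 3.75

3.75 dmg/mana


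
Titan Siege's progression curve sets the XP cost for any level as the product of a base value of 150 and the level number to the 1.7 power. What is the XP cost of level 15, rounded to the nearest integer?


XP = 150 * level^1.7
Substitute level = 15:
XP = 150 * 15^1.7
= 150 * 99.8516
= 14978

14978 XP


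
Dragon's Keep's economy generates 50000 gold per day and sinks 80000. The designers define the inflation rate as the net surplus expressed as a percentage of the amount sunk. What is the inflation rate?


Net gold = 50000 - 80000 = -30000
Inflation rate = net / sunk * 100 = -30000 / 80000 * 100
= -0.375 * 100
= -37.50%

-37.50%


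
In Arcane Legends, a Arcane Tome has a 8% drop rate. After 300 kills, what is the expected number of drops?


Expected drops = kills * (drop_rate / 100)
= 300 * (8 / 100)
= 300 * 0.08
= 24.0

24.0 drops


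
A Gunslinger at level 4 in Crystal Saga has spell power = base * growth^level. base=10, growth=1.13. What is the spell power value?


value = base * growth^level
= 10 * 1.13^4
= 10 * 1.630474
= 16.30

16.30 spell power


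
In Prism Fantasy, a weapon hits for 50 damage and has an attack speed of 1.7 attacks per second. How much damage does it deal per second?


DPS = damage * attack_speed
= 50 * 1.7
= 85.0

85.0 DPS


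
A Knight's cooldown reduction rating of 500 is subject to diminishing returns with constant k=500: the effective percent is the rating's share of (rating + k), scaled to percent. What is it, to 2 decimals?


effective% = rating / (rating + k) * 100
= 500 / (500 + 500) * 100
= 500 / 1000 * 100
= 0.5 * 100
= 50.00%

50.00%


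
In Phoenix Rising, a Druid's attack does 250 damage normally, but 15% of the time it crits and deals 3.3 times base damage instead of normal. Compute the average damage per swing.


E[dmg] = base * (1 + crit_chance * (crit_mult - 1))
cc as decimal = 15/100 = 0.15
cm - 1 = 3.3 - 1 = 2.3
Bonus factor = 0.15 * 2.3 = 0.345
Total multiplier = 1 + 0.345 = 1.345
Expected damage = 250 * 1.345 = 336.25

336.25 damage


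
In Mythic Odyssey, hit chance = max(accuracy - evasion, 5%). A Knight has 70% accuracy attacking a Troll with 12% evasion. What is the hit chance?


accuracy - evasion = 70 - 12 = 58
Apply floor: max(58, 5) = 58
Hit chance = 58%

58%


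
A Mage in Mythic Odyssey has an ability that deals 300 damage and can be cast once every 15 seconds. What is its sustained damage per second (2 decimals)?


DPS = damage / cooldown
= 300 / 15
= 20.00

20.00 DPS


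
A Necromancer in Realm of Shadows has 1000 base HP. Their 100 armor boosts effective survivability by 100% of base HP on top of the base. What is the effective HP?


EHP = 1000 * (1 + 100/100)
= 1000 * (1 + 1.0)
= 1000 * 2.0
= 2000.0

2000.0 EHP


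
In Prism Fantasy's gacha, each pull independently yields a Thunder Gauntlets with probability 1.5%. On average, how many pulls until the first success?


Expected pulls for a geometric distribution = 1/p = 100 / rate%
= 100 / 1.5
= 66.67

66.67 pulls


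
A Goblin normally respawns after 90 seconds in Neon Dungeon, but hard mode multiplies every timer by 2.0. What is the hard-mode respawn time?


Respawn time = base * multiplier
= 90 * 2.0
= 180.0 seconds

180.0 seconds


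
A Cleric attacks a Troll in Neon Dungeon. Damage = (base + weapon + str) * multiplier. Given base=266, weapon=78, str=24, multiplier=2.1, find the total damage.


Sum base + weapon + str = 266 + 78 + 24 = 368
Multiply by 2.1:
368 * 2.1 = 772.8

772.8 damage


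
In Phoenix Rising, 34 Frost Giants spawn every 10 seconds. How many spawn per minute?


Spawns per minute = count * (60 / interval)
= 34 * (60 / 10)
= 34 * 6.0
= 204.0

204.0 per minute


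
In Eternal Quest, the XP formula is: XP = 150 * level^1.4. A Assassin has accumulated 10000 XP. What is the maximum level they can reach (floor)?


XP = 150 * level^1.4, so level = (XP / 150)^(1/1.4)
= (10000 / 150)^(1/1.4)
= 66.6667^0.7143
= 20.0813
Floor: level = 20

level 20


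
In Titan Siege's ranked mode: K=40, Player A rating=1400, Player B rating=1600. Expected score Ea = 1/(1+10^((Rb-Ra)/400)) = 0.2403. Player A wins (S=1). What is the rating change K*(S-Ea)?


Elo update: delta = K * (S - Ea), where S = 1 (wins)
S - Ea = 1 - 0.2403 = 0.7597
Rating change = 40 * 0.7597
= 30.39

30.39 rating points


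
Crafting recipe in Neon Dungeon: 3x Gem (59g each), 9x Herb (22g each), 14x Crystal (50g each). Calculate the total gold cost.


Cost breakdown:
  Gem: 3 * 59 = 177
  Herb: 9 * 22 = 198
  Crystal: 14 * 50 = 700
Total = 177 + 198 + 700 = 1075

1075 gold


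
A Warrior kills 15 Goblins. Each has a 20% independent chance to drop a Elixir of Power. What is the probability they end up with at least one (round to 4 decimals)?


P(at least one) = 1 - P(none) = 1 - (1-p)^n
p = 20/100 = 0.2
1 - p = 0.8
(1 - p)^15 = 0.8^15 = 0.035184
P(at least one) = 1 - 0.035184 = 0.9648

0.9648


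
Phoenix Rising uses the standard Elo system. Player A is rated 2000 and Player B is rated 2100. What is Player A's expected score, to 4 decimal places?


Elo expected score: Ea = 1/(1 + 10^((Rb-Ra)/400))
Rb - Ra = 2100 - 2000 = 100
(Rb-Ra)/400 = 100/400 = 0.25
10^0.25 = 1.778279
Ea = 1/(1 + 1.778279) = 1/2.778279 = 0.3599

0.3599


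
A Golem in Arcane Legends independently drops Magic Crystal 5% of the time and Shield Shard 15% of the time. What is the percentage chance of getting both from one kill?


For independent events, P(both) = P(A) * P(B)
= 5% * 15%
= 75 / 100 %
= 0.75%

0.75%


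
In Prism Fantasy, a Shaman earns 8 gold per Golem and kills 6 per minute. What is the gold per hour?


Gold per minute = 8 * 6 = 48
Gold per hour = 48 * 60 = 2880

2880 gold/hour


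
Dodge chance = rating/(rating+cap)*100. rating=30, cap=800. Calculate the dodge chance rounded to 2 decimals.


dodge% = 30 / (30 + 800) * 100
= 30 / 830 * 100
= 0.036145 * 100
= 3.61%

3.61%


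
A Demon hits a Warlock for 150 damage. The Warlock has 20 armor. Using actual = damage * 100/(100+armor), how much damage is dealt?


actual = 150 * 100 / (100 + 20)
= 150 * 100 / 120
= 15000 / 120
= 125.00

125.00 damage


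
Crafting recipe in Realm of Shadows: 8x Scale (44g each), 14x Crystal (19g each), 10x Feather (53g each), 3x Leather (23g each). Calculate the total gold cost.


Cost breakdown:
  Scale: 8 * 44 = 352
  Crystal: 14 * 19 = 266
  Feather: 10 * 53 = 530
  Leather: 3 * 23 = 69
Total = 352 + 266 + 530 + 69 = 1217

1217 gold


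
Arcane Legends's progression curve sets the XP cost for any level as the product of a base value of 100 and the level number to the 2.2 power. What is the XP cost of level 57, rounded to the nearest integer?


XP = 100 * level^2.2
Substitute level = 57:
XP = 100 * 57^2.2
= 100 * 7293.3102
= 729331

729331 XP


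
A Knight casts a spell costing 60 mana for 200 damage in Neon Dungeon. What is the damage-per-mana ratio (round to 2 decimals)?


Efficiency = damage / mana
= 200 / 60
= 3.33

3.33 dmg/mana


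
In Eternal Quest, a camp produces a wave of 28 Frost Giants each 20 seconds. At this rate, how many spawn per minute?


Spawns per minute = count * (60 / interval)
= 28 * (60 / 20)
= 28 * 3.0
= 84.0

84.0 per minute


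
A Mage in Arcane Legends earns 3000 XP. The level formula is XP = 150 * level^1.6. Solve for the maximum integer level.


XP = 150 * level^1.6, so level = (XP / 150)^(1/1.6)
= (3000 / 150)^(1/1.6)
= 20.0^0.625
= 6.5034
Floor: level = 6

level 6


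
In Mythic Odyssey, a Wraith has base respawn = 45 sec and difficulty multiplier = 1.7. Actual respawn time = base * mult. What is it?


Respawn time = base * multiplier
= 45 * 1.7
= 76.5 seconds

76.5 seconds


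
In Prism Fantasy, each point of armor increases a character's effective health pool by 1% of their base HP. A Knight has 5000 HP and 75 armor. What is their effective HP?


EHP = 5000 * (1 + 75/100)
= 5000 * (1 + 0.75)
= 5000 * 1.75
= 8750.0

8750.0 EHP


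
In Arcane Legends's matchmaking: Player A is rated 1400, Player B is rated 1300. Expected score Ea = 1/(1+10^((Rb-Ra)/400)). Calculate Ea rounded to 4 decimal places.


Elo expected score: Ea = 1/(1 + 10^((Rb-Ra)/400))
Rb - Ra = 1300 - 1400 = -100
(Rb-Ra)/400 = -100/400 = -0.25
10^-0.25 = 0.562341
Ea = 1/(1 + 0.562341) = 1/1.562341 = 0.6401

0.6401


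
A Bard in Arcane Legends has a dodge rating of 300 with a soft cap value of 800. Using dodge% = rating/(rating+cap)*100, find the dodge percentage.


dodge% = 300 / (300 + 800) * 100
= 300 / 1100 * 100
= 0.272727 * 100
= 27.27%

27.27%


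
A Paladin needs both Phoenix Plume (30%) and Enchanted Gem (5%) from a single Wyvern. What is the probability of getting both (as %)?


For independent events, P(both) = P(A) * P(B)
= 30% * 5%
= 150 / 100 %
= 1.5%

1.5%


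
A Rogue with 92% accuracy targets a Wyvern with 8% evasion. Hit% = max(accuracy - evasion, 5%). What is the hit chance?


accuracy - evasion = 92 - 8 = 84
Apply floor: max(84, 5) = 84
Hit chance = 84%

84%


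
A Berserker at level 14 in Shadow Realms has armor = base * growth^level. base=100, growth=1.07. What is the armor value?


value = base * growth^level
= 100 * 1.07^14
= 100 * 2.578534
= 257.85

257.85 armor


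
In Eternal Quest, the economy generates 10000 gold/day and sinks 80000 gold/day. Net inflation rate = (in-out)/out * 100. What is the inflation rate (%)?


Net gold = 10000 - 80000 = -70000
Inflation rate = net / sunk * 100 = -70000 / 80000 * 100
= -0.875 * 100
= -87.50%

-87.50%


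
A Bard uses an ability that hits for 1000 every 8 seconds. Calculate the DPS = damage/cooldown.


DPS = damage / cooldown
= 1000 / 8
= 125.00

125.00 DPS


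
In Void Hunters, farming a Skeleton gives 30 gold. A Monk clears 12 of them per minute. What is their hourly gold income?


Gold per minute = 30 * 12 = 360
Gold per hour = 360 * 60 = 21600

21600 gold/hour


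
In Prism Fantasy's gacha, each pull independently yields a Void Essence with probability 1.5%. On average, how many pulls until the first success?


Expected pulls for a geometric distribution = 1/p = 100 / rate%
= 100 / 1.5
= 66.67

66.67 pulls


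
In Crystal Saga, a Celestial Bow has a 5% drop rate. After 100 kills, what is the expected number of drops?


Expected drops = kills * (drop_rate / 100)
= 100 * (5 / 100)
= 100 * 0.05
= 5.0

5.0 drops


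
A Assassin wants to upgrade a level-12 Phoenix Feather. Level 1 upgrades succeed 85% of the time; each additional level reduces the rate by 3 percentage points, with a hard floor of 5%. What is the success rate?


raw_rate = 85 - 3 * (12 - 1)
= 85 - 3 * 11
= 85 - 33
= 52
Apply floor: max(52, 5) = 52%

52%


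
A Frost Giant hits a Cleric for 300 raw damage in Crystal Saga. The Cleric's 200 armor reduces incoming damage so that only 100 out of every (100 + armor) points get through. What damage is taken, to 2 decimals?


actual = 300 * 100 / (100 + 200)
= 300 * 100 / 300
= 30000 / 300
= 100.00

100.00 damage


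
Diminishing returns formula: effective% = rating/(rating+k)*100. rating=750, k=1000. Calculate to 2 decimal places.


effective% = rating / (rating + k) * 100
= 750 / (750 + 1000) * 100
= 750 / 1750 * 100
= 0.428571 * 100
= 42.86%

42.86%


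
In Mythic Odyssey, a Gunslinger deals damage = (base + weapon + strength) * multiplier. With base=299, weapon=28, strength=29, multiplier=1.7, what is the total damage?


Sum base + weapon + str = 299 + 28 + 29 = 356
Multiply by 1.7:
356 * 1.7 = 605.2

605.2 damage


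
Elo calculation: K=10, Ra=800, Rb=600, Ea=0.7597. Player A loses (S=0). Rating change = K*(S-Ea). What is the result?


Elo update: delta = K * (S - Ea), where S = 0 (loses)
S - Ea = 0 - 0.7597 = -0.7597
Rating change = 10 * -0.7597
= -7.60

-7.60 rating points


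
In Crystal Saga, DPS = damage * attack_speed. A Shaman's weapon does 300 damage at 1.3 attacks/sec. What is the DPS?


DPS = damage * attack_speed
= 300 * 1.3
= 390.0

390.0 DPS


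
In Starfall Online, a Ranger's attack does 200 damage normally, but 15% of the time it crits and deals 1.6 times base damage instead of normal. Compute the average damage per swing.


E[dmg] = base * (1 + crit_chance * (crit_mult - 1))
cc as decimal = 15/100 = 0.15
cm - 1 = 1.6 - 1 = 0.6
Bonus factor = 0.15 * 0.6 = 0.09
Total multiplier = 1 + 0.09 = 1.09
Expected damage = 200 * 1.09 = 218.00

218.00 damage


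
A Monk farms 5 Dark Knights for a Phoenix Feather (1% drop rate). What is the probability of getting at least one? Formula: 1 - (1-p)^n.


P(at least one) = 1 - P(none) = 1 - (1-p)^n
p = 1/100 = 0.01
1 - p = 0.99
(1 - p)^5 = 0.99^5 = 0.950990
P(at least one) = 1 - 0.950990 = 0.0490

0.0490


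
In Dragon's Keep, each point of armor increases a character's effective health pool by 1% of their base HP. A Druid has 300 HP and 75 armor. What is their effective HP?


EHP = 300 * (1 + 75/100)
= 300 * (1 + 0.75)
= 300 * 1.75
= 525.0

525.0 EHP


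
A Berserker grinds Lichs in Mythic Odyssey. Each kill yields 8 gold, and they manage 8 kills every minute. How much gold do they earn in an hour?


Gold per minute = 8 * 8 = 64
Gold per hour = 64 * 60 = 3840

3840 gold/hour


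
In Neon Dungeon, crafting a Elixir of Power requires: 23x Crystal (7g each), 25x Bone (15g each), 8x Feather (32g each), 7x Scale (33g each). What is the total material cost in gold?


Cost breakdown:
  Crystal: 23 * 7 = 161
  Bone: 25 * 15 = 375
  Feather: 8 * 32 = 256
  Scale: 7 * 33 = 231
Total = 161 + 375 + 256 + 231 = 1023

1023 gold


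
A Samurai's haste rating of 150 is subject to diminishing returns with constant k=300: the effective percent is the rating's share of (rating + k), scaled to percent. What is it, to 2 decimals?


effective% = rating / (rating + k) * 100
= 150 / (150 + 300) * 100
= 150 / 450 * 100
= 0.333333 * 100
= 33.33%

33.33%


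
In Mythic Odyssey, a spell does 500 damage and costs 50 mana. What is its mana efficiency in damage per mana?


Efficiency = damage / mana
= 500 / 50
= 10.00

10.00 dmg/mana


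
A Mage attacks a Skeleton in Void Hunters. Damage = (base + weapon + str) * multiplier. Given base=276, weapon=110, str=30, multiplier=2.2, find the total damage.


Sum base + weapon + str = 276 + 110 + 30 = 416
Multiply by 2.2:
416 * 2.2 = 915.2

915.2 damage


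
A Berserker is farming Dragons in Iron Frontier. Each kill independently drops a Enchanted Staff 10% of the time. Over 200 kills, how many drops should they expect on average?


Expected drops = kills * (drop_rate / 100)
= 200 * (10 / 100)
= 200 * 0.1
= 20.0

20.0 drops


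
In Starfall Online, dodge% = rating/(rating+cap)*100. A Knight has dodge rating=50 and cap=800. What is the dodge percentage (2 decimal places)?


dodge% = 50 / (50 + 800) * 100
= 50 / 850 * 100
= 0.058824 * 100
= 5.88%

5.88%


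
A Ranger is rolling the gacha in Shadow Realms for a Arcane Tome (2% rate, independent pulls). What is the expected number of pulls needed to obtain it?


Expected pulls for a geometric distribution = 1/p = 100 / rate%
= 100 / 2
= 50.0

50.0 pulls


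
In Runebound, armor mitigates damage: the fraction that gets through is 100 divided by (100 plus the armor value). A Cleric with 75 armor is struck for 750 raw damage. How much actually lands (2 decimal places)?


actual = 750 * 100 / (100 + 75)
= 750 * 100 / 175
= 75000 / 175
= 428.57

428.57 damage


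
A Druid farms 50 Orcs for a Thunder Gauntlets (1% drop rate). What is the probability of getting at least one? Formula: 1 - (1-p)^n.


P(at least one) = 1 - P(none) = 1 - (1-p)^n
p = 1/100 = 0.01
1 - p = 0.99
(1 - p)^50 = 0.99^50 = 0.605006
P(at least one) = 1 - 0.605006 = 0.3950

0.3950


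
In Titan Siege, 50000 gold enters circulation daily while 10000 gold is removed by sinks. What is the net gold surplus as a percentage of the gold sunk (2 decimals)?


Net gold = 50000 - 10000 = 40000
Inflation rate = net / sunk * 100 = 40000 / 10000 * 100
= 4.0 * 100
= 400.00%

400.00%


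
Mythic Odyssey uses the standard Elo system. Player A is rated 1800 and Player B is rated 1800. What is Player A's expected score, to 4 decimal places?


Elo expected score: Ea = 1/(1 + 10^((Rb-Ra)/400))
Rb - Ra = 1800 - 1800 = 0
(Rb-Ra)/400 = 0/400 = 0.0
10^0.0 = 1.0
Ea = 1/(1 + 1.0) = 1/2.0 = 0.5000

0.5000


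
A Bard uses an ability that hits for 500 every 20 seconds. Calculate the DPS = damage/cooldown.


DPS = damage / cooldown
= 500 / 20
= 25.00

25.00 DPS


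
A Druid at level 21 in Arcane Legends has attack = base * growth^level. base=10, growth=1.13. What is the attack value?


value = base * growth^level
= 10 * 1.13^21
= 10 * 13.021089
= 130.21

130.21 attack


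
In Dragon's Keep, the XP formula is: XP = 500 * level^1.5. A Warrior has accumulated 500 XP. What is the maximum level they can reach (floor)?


XP = 500 * level^1.5, so level = (XP / 500)^(1/1.5)
= (500 / 500)^(1/1.5)
= 1.0^0.6667
= 1.0
Floor: level = 1

level 1


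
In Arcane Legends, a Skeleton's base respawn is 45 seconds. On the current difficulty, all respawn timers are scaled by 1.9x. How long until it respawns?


Respawn time = base * multiplier
= 45 * 1.9
= 85.5 seconds

85.5 seconds


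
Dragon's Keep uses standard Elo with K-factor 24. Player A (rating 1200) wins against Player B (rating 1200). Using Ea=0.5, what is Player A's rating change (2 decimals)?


Elo update: delta = K * (S - Ea), where S = 1 (wins)
S - Ea = 1 - 0.5 = 0.5
Rating change = 24 * 0.5
= 12.00

12.00 rating points


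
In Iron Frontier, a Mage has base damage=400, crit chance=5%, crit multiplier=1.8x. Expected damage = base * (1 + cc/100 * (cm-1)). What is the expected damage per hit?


E[dmg] = base * (1 + crit_chance * (crit_mult - 1))
cc as decimal = 5/100 = 0.05
cm - 1 = 1.8 - 1 = 0.8
Bonus factor = 0.05 * 0.8 = 0.04
Total multiplier = 1 + 0.04 = 1.04
Expected damage = 400 * 1.04 = 416.00

416.00 damage


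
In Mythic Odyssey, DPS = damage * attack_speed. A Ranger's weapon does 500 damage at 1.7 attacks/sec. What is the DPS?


DPS = damage * attack_speed
= 500 * 1.7
= 850.0

850.0 DPS


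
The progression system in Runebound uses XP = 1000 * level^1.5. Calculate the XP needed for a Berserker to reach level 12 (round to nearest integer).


XP = 1000 * level^1.5
Substitute level = 12:
XP = 1000 * 12^1.5
= 1000 * 41.5692
= 41569

41569 XP


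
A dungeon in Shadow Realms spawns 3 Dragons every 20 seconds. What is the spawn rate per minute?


Spawns per minute = count * (60 / interval)
= 3 * (60 / 20)
= 3 * 3.0
= 9.0

9.0 per minute


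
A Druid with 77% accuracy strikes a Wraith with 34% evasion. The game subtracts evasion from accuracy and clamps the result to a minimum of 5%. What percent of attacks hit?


accuracy - evasion = 77 - 34 = 43
Apply floor: max(43, 5) = 43
Hit chance = 43%

43%


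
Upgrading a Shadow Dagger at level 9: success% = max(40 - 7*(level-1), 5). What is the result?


raw_rate = 40 - 7 * (9 - 1)
= 40 - 7 * 8
= 40 - 56
= -16
Apply floor: max(-16, 5) = 5%

5%
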